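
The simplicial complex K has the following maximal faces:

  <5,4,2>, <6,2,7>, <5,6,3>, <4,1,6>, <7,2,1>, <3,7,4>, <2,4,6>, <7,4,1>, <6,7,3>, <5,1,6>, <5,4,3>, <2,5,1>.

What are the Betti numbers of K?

Fix the vertex order 1 < 2 < 3 < 4 < 5 < 6 < 7 and write every simplex with vertices in increasing order. Then dim K = 2 and the simplices of K are:

  0-simplices (7): [1], [2], [3], [4], [5], [6], [7]
  1-simplices (18): [1,2], [1,4], [1,5], [1,6], [1,7], [2,4], [2,5], [2,6], [2,7], [3,4], [3,5], [3,6], [3,7], [4,5], [4,6], [4,7], [5,6], [6,7]
  2-simplices (12): [1,2,5], [1,2,7], [1,4,6], [1,4,7], [1,5,6], [2,4,5], [2,4,6], [2,6,7], [3,4,5], [3,4,7], [3,5,6], [3,6,7]

giving chain groups C_0 ≅ Z^7, C_1 ≅ Z^18, C_2 ≅ Z^12.

∂_1: C_1 → C_0 is given by ∂[p,q] = [q] − [p]. For instance
  ∂[5,6] = [6] − [5].
The 7×18 boundary matrix has rank 6 and Smith normal form diag(1,1,1,1,1,1).

Boundary ∂_2: C_2 → C_1 acts by ∂[p,q,r] = [q,r] − [p,r] + [p,q]. For instance
  ∂[2,4,5] = [4,5] − [2,5] + [2,4],
  ∂[1,5,6] = [5,6] − [1,6] + [1,5].
The resulting 18×12 matrix has rank 12, and its Smith normal form has invariant factors (1,1,1,1,1,1,1,1,1,1,1,2).

Now H_k = ker ∂_k / im ∂_{k+1}, so:

  H_0: rank C_0 − rank ∂_1 = 7 − 6 = 1, and the invariant factors of ∂_1 are all 1, so H_0 ≅ Z.
  H_1: rank ker ∂_1 − rank ∂_2 = (18 − 6) − 12 = 0, and ∂_2 has invariant factor 2 > 1, so H_1 ≅ Z/2Z.
  H_2: rank ker ∂_2 − rank ∂_3 = (12 − 12) − 0 = 0, and there is no ∂_3, so H_2 ≅ 0.

Hence the Betti numbers are b_0 = 1, b_1 = 0, b_2 = 0.

b_0 = 1, b_1 = 0, b_2 = 0.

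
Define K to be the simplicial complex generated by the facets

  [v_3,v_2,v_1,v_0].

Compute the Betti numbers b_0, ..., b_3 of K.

We work with the vertex ordering v_0 < v_1 < v_2 < v_3. The simplices of K, each written with vertices in increasing order, are:

  0-simplices (4): [v_0], [v_1], [v_2], [v_3]
  1-simplices (6): [v_0,v_1], [v_0,v_2], [v_0,v_3], [v_1,v_2], [v_1,v_3], [v_2,v_3]
  2-simplices (4): [v_0,v_1,v_2], [v_0,v_1,v_3], [v_0,v_2,v_3], [v_1,v_2,v_3]
  3-simplices (1): [v_0,v_1,v_2,v_3]

so the chain groups are C_0 ≅ Z^4, C_1 ≅ Z^6, C_2 ≅ Z^4, C_3 ≅ Z^1.

The boundary map ∂_1: C_1 → C_0 is given by ∂[p,q] = [q] − [p]. For instance
  ∂[v_1,v_3] = [v_3] − [v_1].
The 4×6 boundary matrix has rank 3 and Smith normal form diag(1,1,1).

Boundary ∂_2: C_2 → C_1 sends each 2-simplex [p,q,r] to [q,r] − [p,r] + [p,q]. For instance
  ∂[v_0,v_1,v_3] = [v_1,v_3] − [v_0,v_3] + [v_0,v_1],
  ∂[v_0,v_2,v_3] = [v_2,v_3] − [v_0,v_3] + [v_0,v_2].
The resulting 6×4 matrix has rank 3, and its Smith normal form has invariant factors (1,1,1).

Boundary ∂_3: C_3 → C_2 sends each 3-simplex σ to the alternating sum Σ_i (−1)^i (σ with its i-th vertex removed). For instance
  ∂[v_0,v_1,v_2,v_3] = [v_1,v_2,v_3] − [v_0,v_2,v_3] + [v_0,v_1,v_3] − [v_0,v_1,v_2].
As a 4×1 matrix over Z this has rank 1, with invariant factors (1).

Reading off H_k = ker ∂_k / im ∂_{k+1}:

  H_0: rank C_0 − rank ∂_1 = 4 − 3 = 1, and the invariant factors of ∂_1 are all 1, so H_0 = Z.
  H_1: rank ker ∂_1 − rank ∂_2 = (6 − 3) − 3 = 0, and the invariant factors of ∂_2 are all 1, so H_1 = 0.
  H_2: rank ker ∂_2 − rank ∂_3 = (4 − 3) − 1 = 0, and the invariant factors of ∂_3 are all 1, so H_2 = 0.
  H_3: rank ker ∂_3 − rank ∂_4 = (1 − 1) − 0 = 0, and there is no ∂_4, so H_3 = 0.

Hence the Betti numbers are b_0 = 1, b_1 = 0, b_2 = 0, b_3 = 0.

b_0 = 1, b_1 = 0, b_2 = 0, b_3 = 0.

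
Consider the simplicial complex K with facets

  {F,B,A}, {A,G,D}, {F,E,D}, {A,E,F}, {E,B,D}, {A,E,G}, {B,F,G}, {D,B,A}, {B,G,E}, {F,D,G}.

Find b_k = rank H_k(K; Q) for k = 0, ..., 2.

b_0 = 1, b_1 = 0, b_2 = 0.

Take the total order A < B < D < E < F < G on the vertex set. Then K (dimension 2) consists of the simplices:

  0-simplices (6): A, B, D, E, F, G
  1-simplices (15): AB, AD, AE, AF, AG, BD, BE, BF, BG, DE, DF, DG, EF, EG, FG
  2-simplices (10): ABD, ABF, ADG, AEF, AEG, BDE, BEG, BFG, DEF, DFG

Hence C_0 ≅ Z^6, C_1 ≅ Z^15, C_2 ≅ Z^10.

∂_1: C_1 → C_0 sends each edge [p,q] (with p < q) to q − p. For instance
  ∂AG = G − A.
The 6×15 boundary matrix has rank 5 and Smith normal form diag(1,1,1,1,1).

Boundary ∂_2: C_2 → C_1 acts by ∂[p,q,r] = [q,r] − [p,r] + [p,q]. For instance
  ∂ABD = BD − AD + AB,
  ∂BDE = DE − BE + BD.
This gives a 15×10 integer matrix of rank 10; reducing to Smith normal form yields diagonal entries (1,1,1,1,1,1,1,1,1,2).

Now H_k = ker ∂_k / im ∂_{k+1}, so:

  H_0: rank C_0 − rank ∂_1 = 6 − 5 = 1, and the invariant factors of ∂_1 are all 1, so H_0 ≅ Z.
  H_1: rank ker ∂_1 − rank ∂_2 = (15 − 5) − 10 = 0, and ∂_2 has invariant factor 2 > 1, so H_1 ≅ Z/2.
  H_2: rank ker ∂_2 − rank ∂_3 = (10 − 10) − 0 = 0, and there is no ∂_3, so H_2 ≅ 0.

As a check, the Euler characteristic is 6 − 15 + 10 = 1, which agrees with 1 − 0 + 0 = 1.

Hence the Betti numbers are b_0 = 1, b_1 = 0, b_2 = 0.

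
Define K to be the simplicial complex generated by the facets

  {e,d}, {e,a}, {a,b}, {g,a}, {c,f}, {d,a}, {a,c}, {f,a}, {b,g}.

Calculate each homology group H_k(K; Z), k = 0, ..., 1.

K has 7 vertices, 9 edges.
rank ∂_0 = 0, rank ∂_1 = 6 ⇒ b_0 = 7 − 0 − 6 = 1; all invariant factors of ∂_1 are 1 so no torsion. So H_0 = Z.
rank ∂_1 = 6, rank ∂_2 = 0 ⇒ b_1 = 9 − 6 − 0 = 3. So H_1 = Z^3.

H_0 ≅ Z,  H_1 ≅ Z^3.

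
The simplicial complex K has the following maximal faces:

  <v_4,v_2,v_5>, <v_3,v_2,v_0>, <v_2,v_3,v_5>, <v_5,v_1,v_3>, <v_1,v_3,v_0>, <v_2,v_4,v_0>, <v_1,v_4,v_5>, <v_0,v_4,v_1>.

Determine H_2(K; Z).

Take the total order v_0 < v_1 < v_2 < v_3 < v_4 < v_5 on the vertex set. Then K (dimension 2) consists of the simplices:

  0-simplices (6): [v_0], [v_1], [v_2], [v_3], [v_4], [v_5]
  1-simplices (12): [v_0,v_1], [v_0,v_2], [v_0,v_3], [v_0,v_4], [v_1,v_3], [v_1,v_4], [v_1,v_5], [v_2,v_3], [v_2,v_4], [v_2,v_5], [v_3,v_5], [v_4,v_5]
  2-simplices (8): [v_0,v_1,v_3], [v_0,v_1,v_4], [v_0,v_2,v_3], [v_0,v_2,v_4], [v_1,v_3,v_5], [v_1,v_4,v_5], [v_2,v_3,v_5], [v_2,v_4,v_5]

giving chain groups C_0 ≅ Z^6, C_1 ≅ Z^12, C_2 ≅ Z^8.

∂_1: C_1 → C_0 maps an edge to its endpoints' difference, ∂[p,q] = q − p. For instance
  ∂[v_4,v_5] = [v_5] − [v_4].
The resulting 6×12 matrix has rank 5, and its Smith normal form has invariant factors (1,1,1,1,1).

The boundary map ∂_2: C_2 → C_1 acts by ∂[p,q,r] = [q,r] − [p,r] + [p,q]. For instance
  ∂[v_1,v_4,v_5] = [v_4,v_5] − [v_1,v_5] + [v_1,v_4],
  ∂[v_0,v_1,v_4] = [v_1,v_4] − [v_0,v_4] + [v_0,v_1].
This gives a 12×8 integer matrix of rank 7; reducing to Smith normal form yields diagonal entries (1,1,1,1,1,1,1).

From H_k ≅ ker(∂_k) / im(∂_{k+1}) we obtain:

  H_2: rank ker ∂_2 − rank ∂_3 = (8 − 7) − 0 = 1, and there is no ∂_3, so H_2 = Z.

H_2 ≅ Z.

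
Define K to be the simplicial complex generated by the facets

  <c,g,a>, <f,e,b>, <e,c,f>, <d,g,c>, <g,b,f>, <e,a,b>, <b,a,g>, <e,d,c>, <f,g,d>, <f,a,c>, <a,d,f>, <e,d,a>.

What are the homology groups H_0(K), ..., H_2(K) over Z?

We work with the vertex ordering a < b < c < d < e < f < g. The simplices of K, each written with vertices in increasing order, are:

  0-simplices (7): a, b, c, d, e, f, g
  1-simplices (18): ab, ac, ad, ae, af, ag, be, bf, bg, cd, ce, cf, cg, de, df, dg, ef, fg
  2-simplices (12): abe, abg, acf, acg, ade, adf, bef, bfg, cde, cdg, cef, dfg

Hence C_0 ≅ Z^7, C_1 ≅ Z^18, C_2 ≅ Z^12.

∂_1: C_1 → C_0 is given by ∂[p,q] = [q] − [p].
As a 7×18 matrix over Z this has rank 6, with invariant factors (1,1,1,1,1,1).

∂_2: C_2 → C_1 acts by ∂[p,q,r] = [q,r] − [p,r] + [p,q]. For instance
  ∂cde = de − ce + cd,
  ∂dfg = fg − dg + df.
This gives a 18×12 integer matrix of rank 12; reducing to Smith normal form yields diagonal entries (1,1,1,1,1,1,1,1,1,1,1,2).

Computing H_k = (kernel of ∂_k) / (image of ∂_{k+1}):

  H_0: rank C_0 − rank ∂_1 = 7 − 6 = 1, and the invariant factors of ∂_1 are all 1, so H_0 ≅ Z.
  H_1: rank ker ∂_1 − rank ∂_2 = (18 − 6) − 12 = 0, and ∂_2 has invariant factor 2 > 1, so H_1 ≅ Z/2.
  H_2: rank ker ∂_2 − rank ∂_3 = (12 − 12) − 0 = 0, and there is no ∂_3, so H_2 ≅ 0.

As a check, the Euler characteristic is 7 − 18 + 12 = 1, which agrees with 1 − 0 + 0 = 1.

H_0 = Z,  H_1 = Z/2,  H_2 = 0.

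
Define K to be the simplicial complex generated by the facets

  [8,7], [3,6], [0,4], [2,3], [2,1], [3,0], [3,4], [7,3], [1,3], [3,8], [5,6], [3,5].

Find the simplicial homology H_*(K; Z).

H_0 = Z,  H_1 = Z^4.

We work with the vertex ordering 0 < 1 < 2 < 3 < 4 < 5 < 6 < 7 < 8. The simplices of K, each written with vertices in increasing order, are:

  0-simplices (9): [0], [1], [2], [3], [4], [5], [6], [7], [8]
  1-simplices (12): [0,3], [0,4], [1,2], [1,3], [2,3], [3,4], [3,5], [3,6], [3,7], [3,8], [5,6], [7,8]

Hence C_0 ≅ Z^9, C_1 ≅ Z^12.

∂_1: C_1 → C_0 maps an edge to its endpoints' difference, ∂[p,q] = q − p. For instance
  ∂[3,5] = [5] − [3].
The resulting 9×12 matrix has rank 8, and its Smith normal form has invariant factors (1,1,1,1,1,1,1,1).

Computing H_k = (kernel of ∂_k) / (image of ∂_{k+1}):

  H_0: rank C_0 − rank ∂_1 = 9 − 8 = 1, and the invariant factors of ∂_1 are all 1, so H_0 = Z.
  H_1: rank ker ∂_1 − rank ∂_2 = (12 − 8) − 0 = 4, and there is no ∂_2, so H_1 = Z^4.

As a check, the Euler characteristic is 9 − 12 = -3, which agrees with 1 − 4 = -3.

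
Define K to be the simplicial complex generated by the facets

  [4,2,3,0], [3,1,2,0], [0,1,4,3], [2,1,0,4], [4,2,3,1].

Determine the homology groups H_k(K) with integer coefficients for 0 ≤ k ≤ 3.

H_0 = Z,  H_1 = 0,  H_2 = 0,  H_3 = Z.

Take the total order 0 < 1 < 2 < 3 < 4 on the vertex set. Then K (dimension 3) consists of the simplices:

  0-simplices (5): [0], [1], [2], [3], [4]
  1-simplices (10): [0,1], [0,2], [0,3], [0,4], [1,2], [1,3], [1,4], [2,3], [2,4], [3,4]
  2-simplices (10): [0,1,2], [0,1,3], [0,1,4], [0,2,3], [0,2,4], [0,3,4], [1,2,3], [1,2,4], [1,3,4], [2,3,4]
  3-simplices (5): [0,1,2,3], [0,1,2,4], [0,1,3,4], [0,2,3,4], [1,2,3,4]

Hence C_0 ≅ Z^5, C_1 ≅ Z^10, C_2 ≅ Z^10, C_3 ≅ Z^5.

∂_1: C_1 → C_0 maps an edge to its endpoints' difference, ∂[p,q] = q − p.
As a 5×10 matrix over Z this has rank 4, with invariant factors (1,1,1,1).

∂_2: C_2 → C_1 acts by ∂[p,q,r] = [q,r] − [p,r] + [p,q]. For instance
  ∂[2,3,4] = [3,4] − [2,4] + [2,3],
  ∂[1,3,4] = [3,4] − [1,4] + [1,3].
The 10×10 boundary matrix has rank 6 and Smith normal form diag(1,1,1,1,1,1).

The boundary map ∂_3: C_3 → C_2 sends each 3-simplex σ to the alternating sum Σ_i (−1)^i (σ with its i-th vertex removed). For instance
  ∂[1,2,3,4] = [2,3,4] − [1,3,4] + [1,2,4] − [1,2,3],
  ∂[0,2,3,4] = [2,3,4] − [0,3,4] + [0,2,4] − [0,2,3].
This gives a 10×5 integer matrix of rank 4; reducing to Smith normal form yields diagonal entries (1,1,1,1).

Reading off H_k = ker ∂_k / im ∂_{k+1}:

  H_0: rank C_0 − rank ∂_1 = 5 − 4 = 1, and the invariant factors of ∂_1 are all 1, so H_0 = Z.
  H_1: rank ker ∂_1 − rank ∂_2 = (10 − 4) − 6 = 0, and the invariant factors of ∂_2 are all 1, so H_1 = 0.
  H_2: rank ker ∂_2 − rank ∂_3 = (10 − 6) − 4 = 0, and the invariant factors of ∂_3 are all 1, so H_2 = 0.
  H_3: rank ker ∂_3 − rank ∂_4 = (5 − 4) − 0 = 1, and there is no ∂_4, so H_3 = Z.

(K is a triangulation of the 3-sphere S^3.)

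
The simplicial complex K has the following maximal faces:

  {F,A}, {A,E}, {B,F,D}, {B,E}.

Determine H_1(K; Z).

Fix the vertex order A < B < D < E < F and write every simplex with vertices in increasing order. Then dim K = 2 and the simplices of K are:

  0-simplices (5): A, B, D, E, F
  1-simplices (6): AE, AF, BD, BE, BF, DF
  2-simplices (1): BDF

so the chain groups are C_0 ≅ Z^5, C_1 ≅ Z^6, C_2 ≅ Z^1.

∂_1: C_1 → C_0 maps an edge to its endpoints' difference, ∂[p,q] = q − p.
As a 5×6 matrix over Z this has rank 4, with invariant factors (1,1,1,1).

The boundary map ∂_2: C_2 → C_1 acts by ∂[p,q,r] = [q,r] − [p,r] + [p,q]. For instance
  ∂BDF = DF − BF + BD.
The 6×1 boundary matrix has rank 1 and Smith normal form diag(1).

Now H_k = ker ∂_k / im ∂_{k+1}, so:

  H_1: rank ker ∂_1 − rank ∂_2 = (6 − 4) − 1 = 1, and the invariant factors of ∂_2 are all 1, so H_1 = Z.

H_1 ≅ Z.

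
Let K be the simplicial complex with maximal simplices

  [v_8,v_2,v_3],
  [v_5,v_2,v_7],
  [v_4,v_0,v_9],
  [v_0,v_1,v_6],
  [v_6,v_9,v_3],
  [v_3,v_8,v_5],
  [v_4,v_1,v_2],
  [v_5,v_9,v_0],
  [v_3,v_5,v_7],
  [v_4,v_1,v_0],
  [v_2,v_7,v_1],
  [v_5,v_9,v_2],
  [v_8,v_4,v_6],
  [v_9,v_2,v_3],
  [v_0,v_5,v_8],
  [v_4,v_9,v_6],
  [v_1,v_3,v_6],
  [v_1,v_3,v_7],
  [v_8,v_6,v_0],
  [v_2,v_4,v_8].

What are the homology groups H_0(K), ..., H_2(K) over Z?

H_0 ≅ Z,  H_1 ≅ Z ⊕ Z/2Z,  H_2 = 0.

Take the total order v_0 < v_1 < v_2 < v_3 < v_4 < v_5 < v_6 < v_7 < v_8 < v_9 on the vertex set. Then K (dimension 2) consists of the simplices:

  0-simplices (10): [v_0], [v_1], [v_2], [v_3], [v_4], [v_5], [v_6], [v_7], [v_8], [v_9]
  1-simplices (30): (30 of them)
  2-simplices (20): (20 of them)

so the chain groups are C_0 ≅ Z^10, C_1 ≅ Z^30, C_2 ≅ Z^20.

∂_1: C_1 → C_0 maps an edge to its endpoints' difference, ∂[p,q] = q − p. For instance
  ∂[v_2,v_4] = [v_4] − [v_2].
As a 10×30 matrix over Z this has rank 9, with invariant factors (1,1,1,1,1,1,1,1,1).

Boundary ∂_2: C_2 → C_1 maps a triangle to the signed sum of its edges. For instance
  ∂[v_0,v_1,v_4] = [v_1,v_4] − [v_0,v_4] + [v_0,v_1],
  ∂[v_0,v_5,v_9] = [v_5,v_9] − [v_0,v_9] + [v_0,v_5].
This gives a 30×20 integer matrix of rank 20; reducing to Smith normal form yields diagonal entries (1,1,1,1,1,1,1,1,1,1,1,1,1,1,1,1,1,1,1,2).

Computing H_k = (kernel of ∂_k) / (image of ∂_{k+1}):

  H_0: rank C_0 − rank ∂_1 = 10 − 9 = 1, and the invariant factors of ∂_1 are all 1, so H_0 = Z.
  H_1: rank ker ∂_1 − rank ∂_2 = (30 − 9) − 20 = 1, and ∂_2 has invariant factor 2 > 1, so H_1 = Z ⊕ Z/2Z.
  H_2: rank ker ∂_2 − rank ∂_3 = (20 − 20) − 0 = 0, and there is no ∂_3, so H_2 = 0.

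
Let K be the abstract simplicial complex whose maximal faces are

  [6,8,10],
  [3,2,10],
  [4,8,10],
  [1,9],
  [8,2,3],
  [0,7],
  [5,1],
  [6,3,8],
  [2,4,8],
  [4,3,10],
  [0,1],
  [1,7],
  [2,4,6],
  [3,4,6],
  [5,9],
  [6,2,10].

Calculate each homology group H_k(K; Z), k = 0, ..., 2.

Fix the vertex order 0 < 1 < 2 < 3 < 4 < 5 < 6 < 7 < 8 < 9 < 10 and write every simplex with vertices in increasing order. Then dim K = 2 and the simplices of K are:

  0-simplices (11): [0], [1], [2], [3], [4], [5], [6], [7], [8], [9], [10]
  1-simplices (21): [0,1], [0,7], [1,5], [1,7], [1,9], [2,3], [2,4], [2,6], [2,8], [2,10], [3,4], [3,6], [3,8], [3,10], [4,6], [4,8], [4,10], [5,9], [6,8], [6,10], [8,10]
  2-simplices (10): [2,3,8], [2,3,10], [2,4,6], [2,4,8], [2,6,10], [3,4,6], [3,4,10], [3,6,8], [4,8,10], [6,8,10]

so the chain groups are C_0 ≅ Z^11, C_1 ≅ Z^21, C_2 ≅ Z^10.

Boundary ∂_1: C_1 → C_0 sends each edge [p,q] (with p < q) to q − p. For instance
  ∂[3,4] = [4] − [3].
This gives a 11×21 integer matrix of rank 9; reducing to Smith normal form yields diagonal entries (1,1,1,1,1,1,1,1,1).

The boundary map ∂_2: C_2 → C_1 maps a triangle to the signed sum of its edges. For instance
  ∂[2,6,10] = [6,10] − [2,10] + [2,6],
  ∂[3,4,6] = [4,6] − [3,6] + [3,4].
The 21×10 boundary matrix has rank 10 and Smith normal form diag(1,1,1,1,1,1,1,1,1,2).

From H_k ≅ ker(∂_k) / im(∂_{k+1}) we obtain:

  H_0: rank C_0 − rank ∂_1 = 11 − 9 = 2, and the invariant factors of ∂_1 are all 1, so H_0 ≅ Z^2.
  H_1: rank ker ∂_1 − rank ∂_2 = (21 − 9) − 10 = 2, and ∂_2 has invariant factor 2 > 1, so H_1 ≅ Z^2 ⊕ Z/2Z.
  H_2: rank ker ∂_2 − rank ∂_3 = (10 − 10) − 0 = 0, and there is no ∂_3, so H_2 ≅ 0.

H_0 = Z^2,  H_1 = Z^2 ⊕ Z/2Z,  H_2 = 0.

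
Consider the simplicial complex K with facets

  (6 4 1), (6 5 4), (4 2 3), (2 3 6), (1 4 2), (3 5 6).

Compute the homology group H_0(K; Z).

Order the vertices as 1 < 2 < 3 < 4 < 5 < 6. Listing each simplex with vertices in this order, K has dimension 2 with simplices:

  0-simplices (6): [1], [2], [3], [4], [5], [6]
  1-simplices (12): [1,2], [1,4], [1,6], [2,3], [2,4], [2,6], [3,4], [3,5], [3,6], [4,5], [4,6], [5,6]
  2-simplices (6): [1,2,4], [1,4,6], [2,3,4], [2,3,6], [3,5,6], [4,5,6]

so the chain groups are C_0 ≅ Z^6, C_1 ≅ Z^12, C_2 ≅ Z^6.

Boundary ∂_1: C_1 → C_0 sends each edge [p,q] (with p < q) to q − p.
As a 6×12 matrix over Z this has rank 5, with invariant factors (1,1,1,1,1).

Boundary ∂_2: C_2 → C_1 acts by ∂[p,q,r] = [q,r] − [p,r] + [p,q]. For instance
  ∂[2,3,6] = [3,6] − [2,6] + [2,3],
  ∂[2,3,4] = [3,4] − [2,4] + [2,3].
As a 12×6 matrix over Z this has rank 6, with invariant factors (1,1,1,1,1,1).

Now H_k = ker ∂_k / im ∂_{k+1}, so:

  H_0: rank C_0 − rank ∂_1 = 6 − 5 = 1, and the invariant factors of ∂_1 are all 1, so H_0 ≅ Z.

H_0 = Z.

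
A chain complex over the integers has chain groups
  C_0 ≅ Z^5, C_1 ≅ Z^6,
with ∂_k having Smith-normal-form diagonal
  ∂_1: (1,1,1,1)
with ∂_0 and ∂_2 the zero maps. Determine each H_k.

H_0: b_0 = 5 − 0 − 4 = 1; torsion from ∂_1 factors > 1: none. So H_0 ≅ Z.
H_1: b_1 = 6 − 4 − 0 = 2; torsion from ∂_2 factors > 1: none. So H_1 ≅ Z^2.

H_0 ≅ Z,  H_1 ≅ Z^2.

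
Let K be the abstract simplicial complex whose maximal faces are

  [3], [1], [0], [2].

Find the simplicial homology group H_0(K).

We work with the vertex ordering 0 < 1 < 2 < 3. The simplices of K, each written with vertices in increasing order, are:

  0-simplices (4): [0], [1], [2], [3]

Hence C_0 ≅ Z^4.

Computing H_k = (kernel of ∂_k) / (image of ∂_{k+1}):

  H_0: rank C_0 − rank ∂_1 = 4 − 0 = 4, and there is no ∂_1, so H_0 ≅ Z^4.

H_0 ≅ Z^4.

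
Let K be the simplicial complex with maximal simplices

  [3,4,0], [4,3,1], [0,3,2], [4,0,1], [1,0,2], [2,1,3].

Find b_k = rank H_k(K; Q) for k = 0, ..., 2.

Take the total order 0 < 1 < 2 < 3 < 4 on the vertex set. Then K (dimension 2) consists of the simplices:

  0-simplices (5): [0], [1], [2], [3], [4]
  1-simplices (9): [0,1], [0,2], [0,3], [0,4], [1,2], [1,3], [1,4], [2,3], [3,4]
  2-simplices (6): [0,1,2], [0,1,4], [0,2,3], [0,3,4], [1,2,3], [1,3,4]

Hence C_0 ≅ Z^5, C_1 ≅ Z^9, C_2 ≅ Z^6.

∂_1: C_1 → C_0 is given by ∂[p,q] = [q] − [p].
As a 5×9 matrix over Z this has rank 4, with invariant factors (1,1,1,1).

The boundary map ∂_2: C_2 → C_1 acts by ∂[p,q,r] = [q,r] − [p,r] + [p,q]. For instance
  ∂[1,3,4] = [3,4] − [1,4] + [1,3],
  ∂[0,3,4] = [3,4] − [0,4] + [0,3].
The resulting 9×6 matrix has rank 5, and its Smith normal form has invariant factors (1,1,1,1,1).

Reading off H_k = ker ∂_k / im ∂_{k+1}:

  H_0: rank C_0 − rank ∂_1 = 5 − 4 = 1, and the invariant factors of ∂_1 are all 1, so H_0 ≅ Z.
  H_1: rank ker ∂_1 − rank ∂_2 = (9 − 4) − 5 = 0, and the invariant factors of ∂_2 are all 1, so H_1 ≅ 0.
  H_2: rank ker ∂_2 − rank ∂_3 = (6 − 5) − 0 = 1, and there is no ∂_3, so H_2 ≅ Z.

As a check, the Euler characteristic is 5 − 9 + 6 = 2, which agrees with 1 − 0 + 1 = 2.

Hence the Betti numbers are b_0 = 1, b_1 = 0, b_2 = 1.

b_0 = 1, b_1 = 0, b_2 = 1.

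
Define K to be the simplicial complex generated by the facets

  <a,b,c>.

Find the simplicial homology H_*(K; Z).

Order the vertices as a < b < c. Listing each simplex with vertices in this order, K has dimension 2 with simplices:

  0-simplices (3): a, b, c
  1-simplices (3): ab, ac, bc
  2-simplices (1): abc

Hence C_0 ≅ Z^3, C_1 ≅ Z^3, C_2 ≅ Z^1.

Boundary ∂_1: C_1 → C_0 maps an edge to its endpoints' difference, ∂[p,q] = q − p. For instance
  ∂ab = b − a.
This gives a 3×3 integer matrix of rank 2; reducing to Smith normal form yields diagonal entries (1,1).

∂_2: C_2 → C_1 sends each 2-simplex [p,q,r] to [q,r] − [p,r] + [p,q]. For instance
  ∂abc = bc − ac + ab.
As a 3×1 matrix over Z this has rank 1, with invariant factors (1).

Now H_k = ker ∂_k / im ∂_{k+1}, so:

  H_0: rank C_0 − rank ∂_1 = 3 − 2 = 1, and the invariant factors of ∂_1 are all 1, so H_0 ≅ Z.
  H_1: rank ker ∂_1 − rank ∂_2 = (3 − 2) − 1 = 0, and the invariant factors of ∂_2 are all 1, so H_1 ≅ 0.
  H_2: rank ker ∂_2 − rank ∂_3 = (1 − 1) − 0 = 0, and there is no ∂_3, so H_2 ≅ 0.

As a check, the Euler characteristic is 3 − 3 + 1 = 1, which agrees with 1 − 0 + 0 = 1.

H_0 ≅ Z,  H_1 = 0,  H_2 = 0.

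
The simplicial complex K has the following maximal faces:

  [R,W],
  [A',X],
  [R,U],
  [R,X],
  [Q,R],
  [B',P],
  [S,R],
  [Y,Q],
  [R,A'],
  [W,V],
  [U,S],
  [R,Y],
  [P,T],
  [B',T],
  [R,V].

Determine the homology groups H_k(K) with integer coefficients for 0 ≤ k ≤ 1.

H_0 = Z^2,  H_1 = Z^5.

We work with the vertex ordering P < Q < R < S < T < U < V < W < X < Y < A' < B'. The simplices of K, each written with vertices in increasing order, are:

  0-simplices (12): [P], [Q], [R], [S], [T], [U], [V], [W], [X], [Y], [A'], [B']
  1-simplices (15): [P,T], [P,B'], [Q,R], [Q,Y], [R,S], [R,U], [R,V], [R,W], [R,X], [R,Y], [R,A'], [S,U], [T,B'], [V,W], [X,A']

giving chain groups C_0 ≅ Z^12, C_1 ≅ Z^15.

The boundary map ∂_1: C_1 → C_0 maps an edge to its endpoints' difference, ∂[p,q] = q − p.
This gives a 12×15 integer matrix of rank 10; reducing to Smith normal form yields diagonal entries (1,1,1,1,1,1,1,1,1,1).

Now H_k = ker ∂_k / im ∂_{k+1}, so:

  H_0: rank C_0 − rank ∂_1 = 12 − 10 = 2, and the invariant factors of ∂_1 are all 1, so H_0 = Z^2.
  H_1: rank ker ∂_1 − rank ∂_2 = (15 − 10) − 0 = 5, and there is no ∂_2, so H_1 = Z^5.

(K is a triangulation of the disjoint union of a wedge of 4 circles and the circle S^1.)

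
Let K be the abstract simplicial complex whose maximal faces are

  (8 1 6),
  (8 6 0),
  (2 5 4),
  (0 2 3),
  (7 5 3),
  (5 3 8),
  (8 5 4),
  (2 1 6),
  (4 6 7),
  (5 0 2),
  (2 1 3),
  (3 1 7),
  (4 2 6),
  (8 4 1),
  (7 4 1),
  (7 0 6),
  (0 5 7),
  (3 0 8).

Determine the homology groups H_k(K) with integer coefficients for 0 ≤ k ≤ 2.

H_0 ≅ Z,  H_1 ≅ Z ⊕ Z_2,  H_2 = 0.

Order the vertices as 0 < 1 < 2 < 3 < 4 < 5 < 6 < 7 < 8. Listing each simplex with vertices in this order, K has dimension 2 with simplices:

  0-simplices (9): [0], [1], [2], [3], [4], [5], [6], [7], [8]
  1-simplices (27): (27 of them)
  2-simplices (18): [0,2,3], [0,2,5], [0,3,8], [0,5,7], [0,6,7], [0,6,8], [1,2,3], [1,2,6], [1,3,7], [1,4,7], [1,4,8], [1,6,8], [2,4,5], [2,4,6], [3,5,7], [3,5,8], [4,5,8], [4,6,7]

giving chain groups C_0 ≅ Z^9, C_1 ≅ Z^27, C_2 ≅ Z^18.

∂_1: C_1 → C_0 sends each edge [p,q] (with p < q) to q − p. For instance
  ∂[1,3] = [3] − [1].
The 9×27 boundary matrix has rank 8 and Smith normal form diag(1,1,1,1,1,1,1,1).

The boundary map ∂_2: C_2 → C_1 sends each 2-simplex [p,q,r] to [q,r] − [p,r] + [p,q]. For instance
  ∂[2,4,5] = [4,5] − [2,5] + [2,4],
  ∂[1,3,7] = [3,7] − [1,7] + [1,3].
The 27×18 boundary matrix has rank 18 and Smith normal form diag(1,1,1,1,1,1,1,1,1,1,1,1,1,1,1,1,1,2).

Now H_k = ker ∂_k / im ∂_{k+1}, so:

  H_0: rank C_0 − rank ∂_1 = 9 − 8 = 1, and the invariant factors of ∂_1 are all 1, so H_0 = Z.
  H_1: rank ker ∂_1 − rank ∂_2 = (27 − 8) − 18 = 1, and ∂_2 has invariant factor 2 > 1, so H_1 = Z ⊕ Z_2.
  H_2: rank ker ∂_2 − rank ∂_3 = (18 − 18) − 0 = 0, and there is no ∂_3, so H_2 = 0.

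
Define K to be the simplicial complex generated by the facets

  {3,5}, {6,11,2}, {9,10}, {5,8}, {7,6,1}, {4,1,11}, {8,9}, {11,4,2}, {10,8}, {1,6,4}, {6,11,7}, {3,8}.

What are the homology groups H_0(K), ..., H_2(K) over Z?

Take the total order 1 < 2 < 3 < 4 < 5 < 6 < 7 < 8 < 9 < 10 < 11 on the vertex set. Then K (dimension 2) consists of the simplices:

  0-simplices (11): [1], [2], [3], [4], [5], [6], [7], [8], [9], [10], [11]
  1-simplices (18): [1,4], [1,6], [1,7], [1,11], [2,4], [2,6], [2,11], [3,5], [3,8], [4,6], [4,11], [5,8], [6,7], [6,11], [7,11], [8,9], [8,10], [9,10]
  2-simplices (6): [1,4,6], [1,4,11], [1,6,7], [2,4,11], [2,6,11], [6,7,11]

giving chain groups C_0 ≅ Z^11, C_1 ≅ Z^18, C_2 ≅ Z^6.

The boundary map ∂_1: C_1 → C_0 maps an edge to its endpoints' difference, ∂[p,q] = q − p.
This gives a 11×18 integer matrix of rank 9; reducing to Smith normal form yields diagonal entries (1,1,1,1,1,1,1,1,1).

∂_2: C_2 → C_1 acts by ∂[p,q,r] = [q,r] − [p,r] + [p,q]. For instance
  ∂[2,6,11] = [6,11] − [2,11] + [2,6],
  ∂[1,6,7] = [6,7] − [1,7] + [1,6].
This gives a 18×6 integer matrix of rank 6; reducing to Smith normal form yields diagonal entries (1,1,1,1,1,1).

Reading off H_k = ker ∂_k / im ∂_{k+1}:

  H_0: rank C_0 − rank ∂_1 = 11 − 9 = 2, and the invariant factors of ∂_1 are all 1, so H_0 = Z^2.
  H_1: rank ker ∂_1 − rank ∂_2 = (18 − 9) − 6 = 3, and the invariant factors of ∂_2 are all 1, so H_1 = Z^3.
  H_2: rank ker ∂_2 − rank ∂_3 = (6 − 6) − 0 = 0, and there is no ∂_3, so H_2 = 0.

(K is a triangulation of the disjoint union of the cylinder S^1 x I and a wedge of 2 circles.)

H_0 = Z^2,  H_1 = Z^3,  H_2 = 0.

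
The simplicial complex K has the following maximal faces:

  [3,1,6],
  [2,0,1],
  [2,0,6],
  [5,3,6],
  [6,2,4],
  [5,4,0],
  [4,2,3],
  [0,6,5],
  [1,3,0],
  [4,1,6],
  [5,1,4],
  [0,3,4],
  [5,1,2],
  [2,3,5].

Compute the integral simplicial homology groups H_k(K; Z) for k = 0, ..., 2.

H_0 ≅ Z,  H_1 ≅ Z^2,  H_2 ≅ Z.

Fix the vertex order 0 < 1 < 2 < 3 < 4 < 5 < 6 and write every simplex with vertices in increasing order. Then dim K = 2 and the simplices of K are:

  0-simplices (7): [0], [1], [2], [3], [4], [5], [6]
  1-simplices (21): [0,1], [0,2], [0,3], [0,4], [0,5], [0,6], [1,2], [1,3], [1,4], [1,5], [1,6], [2,3], [2,4], [2,5], [2,6], [3,4], [3,5], [3,6], [4,5], [4,6], [5,6]
  2-simplices (14): [0,1,2], [0,1,3], [0,2,6], [0,3,4], [0,4,5], [0,5,6], [1,2,5], [1,3,6], [1,4,5], [1,4,6], [2,3,4], [2,3,5], [2,4,6], [3,5,6]

Hence C_0 ≅ Z^7, C_1 ≅ Z^21, C_2 ≅ Z^14.

The boundary map ∂_1: C_1 → C_0 is given by ∂[p,q] = [q] − [p]. For instance
  ∂[2,3] = [3] − [2].
As a 7×21 matrix over Z this has rank 6, with invariant factors (1,1,1,1,1,1).

Boundary ∂_2: C_2 → C_1 sends each 2-simplex [p,q,r] to [q,r] − [p,r] + [p,q]. For instance
  ∂[2,3,4] = [3,4] − [2,4] + [2,3],
  ∂[2,3,5] = [3,5] − [2,5] + [2,3].
As a 21×14 matrix over Z this has rank 13, with invariant factors (1,1,1,1,1,1,1,1,1,1,1,1,1).

Reading off H_k = ker ∂_k / im ∂_{k+1}:

  H_0: rank C_0 − rank ∂_1 = 7 − 6 = 1, and the invariant factors of ∂_1 are all 1, so H_0 = Z.
  H_1: rank ker ∂_1 − rank ∂_2 = (21 − 6) − 13 = 2, and the invariant factors of ∂_2 are all 1, so H_1 = Z^2.
  H_2: rank ker ∂_2 − rank ∂_3 = (14 − 13) − 0 = 1, and there is no ∂_3, so H_2 = Z.

(K is a triangulation of the torus T^2.)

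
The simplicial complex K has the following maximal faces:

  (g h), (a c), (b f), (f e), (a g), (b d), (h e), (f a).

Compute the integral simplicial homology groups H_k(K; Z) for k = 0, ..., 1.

K has 8 vertices, 8 edges.
rank ∂_0 = 0, rank ∂_1 = 7 ⇒ b_0 = 8 − 0 − 7 = 1; all invariant factors of ∂_1 are 1 so no torsion. So H_0 = Z.
rank ∂_1 = 7, rank ∂_2 = 0 ⇒ b_1 = 8 − 7 − 0 = 1. So H_1 = Z.

H_0 ≅ Z,  H_1 ≅ Z.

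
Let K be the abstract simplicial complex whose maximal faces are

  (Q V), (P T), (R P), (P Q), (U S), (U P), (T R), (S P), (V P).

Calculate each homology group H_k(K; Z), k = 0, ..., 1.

Order the vertices as P < Q < R < S < T < U < V. Listing each simplex with vertices in this order, K has dimension 1 with simplices:

  0-simplices (7): P, Q, R, S, T, U, V
  1-simplices (9): PQ, PR, PS, PT, PU, PV, QV, RT, SU

Hence C_0 ≅ Z^7, C_1 ≅ Z^9.

The boundary map ∂_1: C_1 → C_0 maps an edge to its endpoints' difference, ∂[p,q] = q − p. For instance
  ∂PQ = Q − P.
The resulting 7×9 matrix has rank 6, and its Smith normal form has invariant factors (1,1,1,1,1,1).

Reading off H_k = ker ∂_k / im ∂_{k+1}:

  H_0: rank C_0 − rank ∂_1 = 7 − 6 = 1, and the invariant factors of ∂_1 are all 1, so H_0 = Z.
  H_1: rank ker ∂_1 − rank ∂_2 = (9 − 6) − 0 = 3, and there is no ∂_2, so H_1 = Z^3.

As a check, the Euler characteristic is 7 − 9 = -2, which agrees with 1 − 3 = -2.

H_0 = Z,  H_1 = Z^3.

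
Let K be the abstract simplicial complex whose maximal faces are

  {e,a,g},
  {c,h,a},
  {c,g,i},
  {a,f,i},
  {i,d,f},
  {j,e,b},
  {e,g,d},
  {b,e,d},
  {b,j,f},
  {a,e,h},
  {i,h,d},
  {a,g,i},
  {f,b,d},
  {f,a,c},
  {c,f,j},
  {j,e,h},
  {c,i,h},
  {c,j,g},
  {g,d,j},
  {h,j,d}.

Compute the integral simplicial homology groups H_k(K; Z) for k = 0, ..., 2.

Fix the vertex order a < b < c < d < e < f < g < h < i < j and write every simplex with vertices in increasing order. Then dim K = 2 and the simplices of K are:

  0-simplices (10): a, b, c, d, e, f, g, h, i, j
  1-simplices (30): ac, ae, af, ag, ah, ai, bd, be, bf, bj, cf, cg, ch, ci, cj, de, df, dg, dh, di, dj, eg, eh, ej, fi, fj, gi, gj, hi, hj
  2-simplices (20): acf, ach, aeg, aeh, afi, agi, bde, bdf, bej, bfj, cfj, cgi, cgj, chi, deg, dfi, dgj, dhi, dhj, ehj

giving chain groups C_0 ≅ Z^10, C_1 ≅ Z^30, C_2 ≅ Z^20.

The boundary map ∂_1: C_1 → C_0 sends each edge [p,q] (with p < q) to q − p. For instance
  ∂ai = i − a.
The resulting 10×30 matrix has rank 9, and its Smith normal form has invariant factors (1,1,1,1,1,1,1,1,1).

The boundary map ∂_2: C_2 → C_1 sends each 2-simplex [p,q,r] to [q,r] − [p,r] + [p,q]. For instance
  ∂bfj = fj − bj + bf,
  ∂deg = eg − dg + de.
The resulting 30×20 matrix has rank 20, and its Smith normal form has invariant factors (1,1,1,1,1,1,1,1,1,1,1,1,1,1,1,1,1,1,1,2).

From H_k ≅ ker(∂_k) / im(∂_{k+1}) we obtain:

  H_0: rank C_0 − rank ∂_1 = 10 − 9 = 1, and the invariant factors of ∂_1 are all 1, so H_0 = Z.
  H_1: rank ker ∂_1 − rank ∂_2 = (30 − 9) − 20 = 1, and ∂_2 has invariant factor 2 > 1, so H_1 = Z ⊕ Z/2Z.
  H_2: rank ker ∂_2 − rank ∂_3 = (20 − 20) − 0 = 0, and there is no ∂_3, so H_2 = 0.

As a check, the Euler characteristic is 10 − 30 + 20 = 0, which agrees with 1 − 1 + 0 = 0.
(K is a triangulation of the Klein bottle.)

H_0 ≅ Z,  H_1 ≅ Z ⊕ Z/2Z,  H_2 = 0.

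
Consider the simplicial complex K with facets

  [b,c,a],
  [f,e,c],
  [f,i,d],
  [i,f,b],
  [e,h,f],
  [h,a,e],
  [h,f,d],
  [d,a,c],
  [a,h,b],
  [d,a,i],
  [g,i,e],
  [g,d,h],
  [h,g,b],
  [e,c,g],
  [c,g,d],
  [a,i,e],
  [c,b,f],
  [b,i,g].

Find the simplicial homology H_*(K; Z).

Fix the vertex order a < b < c < d < e < f < g < h < i and write every simplex with vertices in increasing order. Then dim K = 2 and the simplices of K are:

  0-simplices (9): a, b, c, d, e, f, g, h, i
  1-simplices (27): ab, ac, ad, ae, ah, ai, bc, bf, bg, bh, bi, cd, ce, cf, cg, df, dg, dh, di, ef, eg, eh, ei, fh, fi, gh, gi
  2-simplices (18): abc, abh, acd, adi, aeh, aei, bcf, bfi, bgh, bgi, cdg, cef, ceg, dfh, dfi, dgh, efh, egi

so the chain groups are C_0 ≅ Z^9, C_1 ≅ Z^27, C_2 ≅ Z^18.

The boundary map ∂_1: C_1 → C_0 sends each edge [p,q] (with p < q) to q − p.
As a 9×27 matrix over Z this has rank 8, with invariant factors (1,1,1,1,1,1,1,1).

∂_2: C_2 → C_1 maps a triangle to the signed sum of its edges. For instance
  ∂aei = ei − ai + ae,
  ∂ceg = eg − cg + ce.
This gives a 27×18 integer matrix of rank 17; reducing to Smith normal form yields diagonal entries (1,1,1,1,1,1,1,1,1,1,1,1,1,1,1,1,1).

Now H_k = ker ∂_k / im ∂_{k+1}, so:

  H_0: rank C_0 − rank ∂_1 = 9 − 8 = 1, and the invariant factors of ∂_1 are all 1, so H_0 = Z.
  H_1: rank ker ∂_1 − rank ∂_2 = (27 − 8) − 17 = 2, and the invariant factors of ∂_2 are all 1, so H_1 = Z^2.
  H_2: rank ker ∂_2 − rank ∂_3 = (18 − 17) − 0 = 1, and there is no ∂_3, so H_2 = Z.

H_0 = Z,  H_1 = Z^2,  H_2 = Z.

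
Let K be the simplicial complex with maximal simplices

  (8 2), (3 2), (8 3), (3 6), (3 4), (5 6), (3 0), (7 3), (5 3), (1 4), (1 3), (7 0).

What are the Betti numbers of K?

b_0 = 1, b_1 = 4.

Take the total order 0 < 1 < 2 < 3 < 4 < 5 < 6 < 7 < 8 on the vertex set. Then K (dimension 1) consists of the simplices:

  0-simplices (9): [0], [1], [2], [3], [4], [5], [6], [7], [8]
  1-simplices (12): [0,3], [0,7], [1,3], [1,4], [2,3], [2,8], [3,4], [3,5], [3,6], [3,7], [3,8], [5,6]

giving chain groups C_0 ≅ Z^9, C_1 ≅ Z^12.

∂_1: C_1 → C_0 maps an edge to its endpoints' difference, ∂[p,q] = q − p. For instance
  ∂[3,4] = [4] − [3].
This gives a 9×12 integer matrix of rank 8; reducing to Smith normal form yields diagonal entries (1,1,1,1,1,1,1,1).

Reading off H_k = ker ∂_k / im ∂_{k+1}:

  H_0: rank C_0 − rank ∂_1 = 9 − 8 = 1, and the invariant factors of ∂_1 are all 1, so H_0 = Z.
  H_1: rank ker ∂_1 − rank ∂_2 = (12 − 8) − 0 = 4, and there is no ∂_2, so H_1 = Z^4.

As a check, the Euler characteristic is 9 − 12 = -3, which agrees with 1 − 4 = -3.

Hence the Betti numbers are b_0 = 1, b_1 = 4.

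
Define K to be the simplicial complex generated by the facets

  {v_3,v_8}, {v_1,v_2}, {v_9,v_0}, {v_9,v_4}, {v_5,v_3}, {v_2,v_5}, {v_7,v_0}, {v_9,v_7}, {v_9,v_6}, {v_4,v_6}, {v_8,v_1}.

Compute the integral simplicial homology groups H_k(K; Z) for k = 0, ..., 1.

Fix the vertex order v_0 < v_1 < v_2 < v_3 < v_4 < v_5 < v_6 < v_7 < v_8 < v_9 and write every simplex with vertices in increasing order. Then dim K = 1 and the simplices of K are:

  0-simplices (10): [v_0], [v_1], [v_2], [v_3], [v_4], [v_5], [v_6], [v_7], [v_8], [v_9]
  1-simplices (11): [v_0,v_7], [v_0,v_9], [v_1,v_2], [v_1,v_8], [v_2,v_5], [v_3,v_5], [v_3,v_8], [v_4,v_6], [v_4,v_9], [v_6,v_9], [v_7,v_9]

Hence C_0 ≅ Z^10, C_1 ≅ Z^11.

∂_1: C_1 → C_0 maps an edge to its endpoints' difference, ∂[p,q] = q − p. For instance
  ∂[v_7,v_9] = [v_9] − [v_7].
As a 10×11 matrix over Z this has rank 8, with invariant factors (1,1,1,1,1,1,1,1).

Computing H_k = (kernel of ∂_k) / (image of ∂_{k+1}):

  H_0: rank C_0 − rank ∂_1 = 10 − 8 = 2, and the invariant factors of ∂_1 are all 1, so H_0 ≅ Z^2.
  H_1: rank ker ∂_1 − rank ∂_2 = (11 − 8) − 0 = 3, and there is no ∂_2, so H_1 ≅ Z^3.

H_0 = Z^2,  H_1 = Z^3.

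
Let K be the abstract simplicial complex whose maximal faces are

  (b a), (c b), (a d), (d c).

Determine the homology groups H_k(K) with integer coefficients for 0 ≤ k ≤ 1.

Fix the vertex order a < b < c < d and write every simplex with vertices in increasing order. Then dim K = 1 and the simplices of K are:

  0-simplices (4): a, b, c, d
  1-simplices (4): ab, ad, bc, cd

so the chain groups are C_0 ≅ Z^4, C_1 ≅ Z^4.

The boundary map ∂_1: C_1 → C_0 sends each edge [p,q] (with p < q) to q − p.
The 4×4 boundary matrix has rank 3 and Smith normal form diag(1,1,1).

Now H_k = ker ∂_k / im ∂_{k+1}, so:

  H_0: rank C_0 − rank ∂_1 = 4 − 3 = 1, and the invariant factors of ∂_1 are all 1, so H_0 = Z.
  H_1: rank ker ∂_1 − rank ∂_2 = (4 − 3) − 0 = 1, and there is no ∂_2, so H_1 = Z.

As a check, the Euler characteristic is 4 − 4 = 0, which agrees with 1 − 1 = 0.
(K is a triangulation of the circle S^1.)

H_0 ≅ Z,  H_1 ≅ Z.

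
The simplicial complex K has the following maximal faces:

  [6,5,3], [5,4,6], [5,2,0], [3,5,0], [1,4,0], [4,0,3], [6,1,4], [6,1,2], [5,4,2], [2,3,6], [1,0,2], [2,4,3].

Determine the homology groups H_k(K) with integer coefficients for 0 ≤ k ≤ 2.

H_0 ≅ Z,  H_1 ≅ Z/2,  H_2 = 0.

Fix the vertex order 0 < 1 < 2 < 3 < 4 < 5 < 6 and write every simplex with vertices in increasing order. Then dim K = 2 and the simplices of K are:

  0-simplices (7): [0], [1], [2], [3], [4], [5], [6]
  1-simplices (18): [0,1], [0,2], [0,3], [0,4], [0,5], [1,2], [1,4], [1,6], [2,3], [2,4], [2,5], [2,6], [3,4], [3,5], [3,6], [4,5], [4,6], [5,6]
  2-simplices (12): [0,1,2], [0,1,4], [0,2,5], [0,3,4], [0,3,5], [1,2,6], [1,4,6], [2,3,4], [2,3,6], [2,4,5], [3,5,6], [4,5,6]

giving chain groups C_0 ≅ Z^7, C_1 ≅ Z^18, C_2 ≅ Z^12.

The boundary map ∂_1: C_1 → C_0 is given by ∂[p,q] = [q] − [p]. For instance
  ∂[1,6] = [6] − [1].
As a 7×18 matrix over Z this has rank 6, with invariant factors (1,1,1,1,1,1).

The boundary map ∂_2: C_2 → C_1 sends each 2-simplex [p,q,r] to [q,r] − [p,r] + [p,q]. For instance
  ∂[3,5,6] = [5,6] − [3,6] + [3,5],
  ∂[0,1,2] = [1,2] − [0,2] + [0,1].
The 18×12 boundary matrix has rank 12 and Smith normal form diag(1,1,1,1,1,1,1,1,1,1,1,2).

Now H_k = ker ∂_k / im ∂_{k+1}, so:

  H_0: rank C_0 − rank ∂_1 = 7 − 6 = 1, and the invariant factors of ∂_1 are all 1, so H_0 = Z.
  H_1: rank ker ∂_1 − rank ∂_2 = (18 − 6) − 12 = 0, and ∂_2 has invariant factor 2 > 1, so H_1 = Z/2.
  H_2: rank ker ∂_2 − rank ∂_3 = (12 − 12) − 0 = 0, and there is no ∂_3, so H_2 = 0.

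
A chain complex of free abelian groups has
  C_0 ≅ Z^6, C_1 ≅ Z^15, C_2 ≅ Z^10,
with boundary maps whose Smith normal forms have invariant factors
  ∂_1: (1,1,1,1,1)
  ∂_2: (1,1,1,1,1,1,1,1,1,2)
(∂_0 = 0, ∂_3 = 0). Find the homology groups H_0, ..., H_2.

H_0: b_0 = 6 − 0 − 5 = 1; torsion from ∂_1 factors > 1: none. So H_0 = Z.
H_1: b_1 = 15 − 5 − 10 = 0; torsion from ∂_2 factors > 1: [2]. So H_1 = Z/2.
H_2: b_2 = 10 − 10 − 0 = 0; torsion from ∂_3 factors > 1: none. So H_2 = 0.

H_0 = Z,  H_1 = Z/2,  H_2 = 0.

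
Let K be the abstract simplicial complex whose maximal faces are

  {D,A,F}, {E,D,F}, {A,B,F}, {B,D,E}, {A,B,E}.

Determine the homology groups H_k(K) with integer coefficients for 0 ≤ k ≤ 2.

H_0 ≅ Z,  H_1 ≅ Z,  H_2 = 0.

We work with the vertex ordering A < B < D < E < F. The simplices of K, each written with vertices in increasing order, are:

  0-simplices (5): A, B, D, E, F
  1-simplices (10): AB, AD, AE, AF, BD, BE, BF, DE, DF, EF
  2-simplices (5): ABE, ABF, ADF, BDE, DEF

giving chain groups C_0 ≅ Z^5, C_1 ≅ Z^10, C_2 ≅ Z^5.

The boundary map ∂_1: C_1 → C_0 maps an edge to its endpoints' difference, ∂[p,q] = q − p.
As a 5×10 matrix over Z this has rank 4, with invariant factors (1,1,1,1).

∂_2: C_2 → C_1 acts by ∂[p,q,r] = [q,r] − [p,r] + [p,q]. For instance
  ∂DEF = EF − DF + DE,
  ∂BDE = DE − BE + BD.
The 10×5 boundary matrix has rank 5 and Smith normal form diag(1,1,1,1,1).

Computing H_k = (kernel of ∂_k) / (image of ∂_{k+1}):

  H_0: rank C_0 − rank ∂_1 = 5 − 4 = 1, and the invariant factors of ∂_1 are all 1, so H_0 = Z.
  H_1: rank ker ∂_1 − rank ∂_2 = (10 − 4) − 5 = 1, and the invariant factors of ∂_2 are all 1, so H_1 = Z.
  H_2: rank ker ∂_2 − rank ∂_3 = (5 − 5) − 0 = 0, and there is no ∂_3, so H_2 = 0.

As a check, the Euler characteristic is 5 − 10 + 5 = 0, which agrees with 1 − 1 + 0 = 0.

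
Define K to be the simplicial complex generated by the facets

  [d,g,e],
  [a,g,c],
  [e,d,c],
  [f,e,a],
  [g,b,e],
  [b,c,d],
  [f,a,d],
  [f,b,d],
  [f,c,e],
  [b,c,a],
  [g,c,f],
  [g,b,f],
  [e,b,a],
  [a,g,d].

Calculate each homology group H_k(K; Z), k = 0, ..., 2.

H_0 = Z,  H_1 = Z^2,  H_2 = Z.

We work with the vertex ordering a < b < c < d < e < f < g. The simplices of K, each written with vertices in increasing order, are:

  0-simplices (7): a, b, c, d, e, f, g
  1-simplices (21): ab, ac, ad, ae, af, ag, bc, bd, be, bf, bg, cd, ce, cf, cg, de, df, dg, ef, eg, fg
  2-simplices (14): abc, abe, acg, adf, adg, aef, bcd, bdf, beg, bfg, cde, cef, cfg, deg

Hence C_0 ≅ Z^7, C_1 ≅ Z^21, C_2 ≅ Z^14.

∂_1: C_1 → C_0 sends each edge [p,q] (with p < q) to q − p.
The 7×21 boundary matrix has rank 6 and Smith normal form diag(1,1,1,1,1,1).

∂_2: C_2 → C_1 maps a triangle to the signed sum of its edges. For instance
  ∂cfg = fg − cg + cf,
  ∂bdf = df − bf + bd.
This gives a 21×14 integer matrix of rank 13; reducing to Smith normal form yields diagonal entries (1,1,1,1,1,1,1,1,1,1,1,1,1).

Reading off H_k = ker ∂_k / im ∂_{k+1}:

  H_0: rank C_0 − rank ∂_1 = 7 − 6 = 1, and the invariant factors of ∂_1 are all 1, so H_0 ≅ Z.
  H_1: rank ker ∂_1 − rank ∂_2 = (21 − 6) − 13 = 2, and the invariant factors of ∂_2 are all 1, so H_1 ≅ Z^2.
  H_2: rank ker ∂_2 − rank ∂_3 = (14 − 13) − 0 = 1, and there is no ∂_3, so H_2 ≅ Z.

(K is a triangulation of the torus T^2.)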